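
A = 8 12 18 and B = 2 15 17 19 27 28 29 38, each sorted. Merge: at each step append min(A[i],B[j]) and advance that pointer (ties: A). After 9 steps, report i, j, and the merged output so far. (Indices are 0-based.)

i=3, j=6, merged so far=[2, 8, 12, 15, 17, 18, 19, 27, 28]

i=0 j=0: A[i]=8>B[j]=2 take 2, j++
i=0 j=1: A[i]=8<=B[j]=15 take 8, i++
i=1 j=1: A[i]=12<=B[j]=15 take 12, i++
i=2 j=1: A[i]=18>B[j]=15 take 15, j++
i=2 j=2: A[i]=18>B[j]=17 take 17, j++
i=2 j=3: A[i]=18<=B[j]=19 take 18, i++
i=3 j=3: A done, take B[j]=19, j++
i=3 j=4: A done, take B[j]=27, j++
i=3 j=5: A done, take B[j]=28, j++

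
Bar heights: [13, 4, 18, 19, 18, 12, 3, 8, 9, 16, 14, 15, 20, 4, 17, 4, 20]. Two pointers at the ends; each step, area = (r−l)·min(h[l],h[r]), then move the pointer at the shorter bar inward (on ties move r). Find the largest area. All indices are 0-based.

l=0 r=16: min(13,20)*16=208 best=208 *, l++
l=1 r=16: min(4,20)*15=60 best=208, l++
l=2 r=16: min(18,20)*14=252 best=252 *, l++
l=3 r=16: min(19,20)*13=247 best=252, l++
l=4 r=16: min(18,20)*12=216 best=252, l++
l=5 r=16: min(12,20)*11=132 best=252, l++
l=6 r=16: min(3,20)*10=30 best=252, l++
l=7 r=16: min(8,20)*9=72 best=252, l++
l=8 r=16: min(9,20)*8=72 best=252, l++
l=9 r=16: min(16,20)*7=112 best=252, l++
l=10 r=16: min(14,20)*6=84 best=252, l++
l=11 r=16: min(15,20)*5=75 best=252, l++
l=12 r=16: min(20,20)*4=80 best=252, r--
l=12 r=15: min(20,4)*3=12 best=252, r--
l=12 r=14: min(20,17)*2=34 best=252, r--
l=12 r=13: min(20,4)*1=4 best=252, r--

max area = 252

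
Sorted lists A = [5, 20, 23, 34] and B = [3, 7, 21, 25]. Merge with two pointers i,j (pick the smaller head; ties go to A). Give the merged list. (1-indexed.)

i=1 j=1: A[i]=5>B[j]=3 take 3, j++
i=1 j=2: A[i]=5<=B[j]=7 take 5, i++
i=2 j=2: A[i]=20>B[j]=7 take 7, j++
i=2 j=3: A[i]=20<=B[j]=21 take 20, i++
i=3 j=3: A[i]=23>B[j]=21 take 21, j++
i=3 j=4: A[i]=23<=B[j]=25 take 23, i++
i=4 j=4: A[i]=34>B[j]=25 take 25, j++
i=4 j=5: B done, take A[i]=34, i++

[3, 5, 7, 20, 21, 23, 25, 34]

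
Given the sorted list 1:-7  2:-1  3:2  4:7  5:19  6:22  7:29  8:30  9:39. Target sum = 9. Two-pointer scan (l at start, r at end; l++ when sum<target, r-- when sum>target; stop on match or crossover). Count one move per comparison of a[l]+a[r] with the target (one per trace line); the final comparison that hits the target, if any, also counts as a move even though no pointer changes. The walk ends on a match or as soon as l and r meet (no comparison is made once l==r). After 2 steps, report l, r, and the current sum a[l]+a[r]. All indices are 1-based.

l=1 r=9: -7+39=32 >9, r--
l=1 r=8: -7+30=23 >9, r--

l=1, r=7, sum=22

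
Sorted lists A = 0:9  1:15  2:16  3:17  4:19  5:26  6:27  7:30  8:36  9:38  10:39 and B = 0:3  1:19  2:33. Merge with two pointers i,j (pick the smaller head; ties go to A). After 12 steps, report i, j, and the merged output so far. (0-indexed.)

i=0 j=0: A[i]=9>B[j]=3 take 3, j++
i=0 j=1: A[i]=9<=B[j]=19 take 9, i++
i=1 j=1: A[i]=15<=B[j]=19 take 15, i++
i=2 j=1: A[i]=16<=B[j]=19 take 16, i++
i=3 j=1: A[i]=17<=B[j]=19 take 17, i++
i=4 j=1: A[i]=19<=B[j]=19 take 19, i++
i=5 j=1: A[i]=26>B[j]=19 take 19, j++
i=5 j=2: A[i]=26<=B[j]=33 take 26, i++
i=6 j=2: A[i]=27<=B[j]=33 take 27, i++
i=7 j=2: A[i]=30<=B[j]=33 take 30, i++
i=8 j=2: A[i]=36>B[j]=33 take 33, j++
i=8 j=3: B done, take A[i]=36, i++

i=9, j=3, merged so far=[3, 9, 15, 16, 17, 19, 19, 26, 27, 30, 33, 36]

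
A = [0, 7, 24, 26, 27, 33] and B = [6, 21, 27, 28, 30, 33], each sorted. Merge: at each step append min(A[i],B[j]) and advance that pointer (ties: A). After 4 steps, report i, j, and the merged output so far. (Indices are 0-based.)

[i=0,j=0] A[i]=0<=B[j]=6 take 0 → i++
[i=1,j=0] A[i]=7>B[j]=6 take 6 → j++
[i=1,j=1] A[i]=7<=B[j]=21 take 7 → i++
[i=2,j=1] A[i]=24>B[j]=21 take 21 → j++

i=2, j=2, merged so far=[0, 6, 7, 21]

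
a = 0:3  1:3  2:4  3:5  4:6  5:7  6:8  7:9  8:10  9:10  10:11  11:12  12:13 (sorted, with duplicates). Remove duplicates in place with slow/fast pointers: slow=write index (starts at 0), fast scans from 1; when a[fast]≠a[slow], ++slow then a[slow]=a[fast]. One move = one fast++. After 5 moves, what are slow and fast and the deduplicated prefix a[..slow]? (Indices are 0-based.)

slow=0 fast=1: a[fast]=3=a[slow] dup, fast++
slow=0 fast=2: a[fast]=4≠a[slow]=3 write a[1]=4, slow++,fast++
slow=1 fast=3: a[fast]=5≠a[slow]=4 write a[2]=5, slow++,fast++
slow=2 fast=4: a[fast]=6≠a[slow]=5 write a[3]=6, slow++,fast++
slow=3 fast=5: a[fast]=7≠a[slow]=6 write a[4]=7, slow++,fast++

slow=4, fast=6, prefix=[3, 4, 5, 6, 7]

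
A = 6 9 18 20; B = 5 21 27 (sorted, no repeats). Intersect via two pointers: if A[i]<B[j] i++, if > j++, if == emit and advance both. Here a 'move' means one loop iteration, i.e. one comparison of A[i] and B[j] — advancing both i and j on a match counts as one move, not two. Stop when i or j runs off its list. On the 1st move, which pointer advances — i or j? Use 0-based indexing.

j

i=0 j=0: 6>5, j++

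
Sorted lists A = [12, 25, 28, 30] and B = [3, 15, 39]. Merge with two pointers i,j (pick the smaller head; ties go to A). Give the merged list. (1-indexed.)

[i=1,j=1] A[i]=12>B[j]=3 take 3 → j++
[i=1,j=2] A[i]=12<=B[j]=15 take 12 → i++
[i=2,j=2] A[i]=25>B[j]=15 take 15 → j++
[i=2,j=3] A[i]=25<=B[j]=39 take 25 → i++
[i=3,j=3] A[i]=28<=B[j]=39 take 28 → i++
[i=4,j=3] A[i]=30<=B[j]=39 take 30 → i++
[i=5,j=3] A done, take B[j]=39 → j++

[3, 12, 15, 25, 28, 30, 39]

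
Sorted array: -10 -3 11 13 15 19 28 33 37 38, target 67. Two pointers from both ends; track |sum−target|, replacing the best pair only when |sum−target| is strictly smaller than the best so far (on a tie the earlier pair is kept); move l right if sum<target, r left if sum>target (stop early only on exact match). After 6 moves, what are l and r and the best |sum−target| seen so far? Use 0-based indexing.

l=0 r=9: -10+38=28 d=39 *, l++
l=1 r=9: -3+38=35 d=32 *, l++
l=2 r=9: 11+38=49 d=18 *, l++
l=3 r=9: 13+38=51 d=16 *, l++
l=4 r=9: 15+38=53 d=14 *, l++
l=5 r=9: 19+38=57 d=10 *, l++

l=6, r=9, best |Δ|=10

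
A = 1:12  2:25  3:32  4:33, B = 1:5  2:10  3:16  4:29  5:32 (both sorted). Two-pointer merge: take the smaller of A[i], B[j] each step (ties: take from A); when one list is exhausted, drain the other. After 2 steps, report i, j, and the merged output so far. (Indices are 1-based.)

i=1, j=3, merged so far=[5, 10]

i=1 j=1: A[i]=12>B[j]=5 take 5, j++
i=1 j=2: A[i]=12>B[j]=10 take 10, j++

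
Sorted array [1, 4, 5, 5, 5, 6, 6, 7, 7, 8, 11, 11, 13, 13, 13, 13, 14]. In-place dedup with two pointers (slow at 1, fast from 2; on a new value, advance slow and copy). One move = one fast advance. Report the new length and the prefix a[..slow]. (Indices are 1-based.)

slow=1 fast=2: a[fast]=4≠a[slow]=1 write a[2]=4, slow++,fast++
slow=2 fast=3: a[fast]=5≠a[slow]=4 write a[3]=5, slow++,fast++
slow=3 fast=4: a[fast]=5=a[slow] dup, fast++
slow=3 fast=5: a[fast]=5=a[slow] dup, fast++
slow=3 fast=6: a[fast]=6≠a[slow]=5 write a[4]=6, slow++,fast++
slow=4 fast=7: a[fast]=6=a[slow] dup, fast++
slow=4 fast=8: a[fast]=7≠a[slow]=6 write a[5]=7, slow++,fast++
slow=5 fast=9: a[fast]=7=a[slow] dup, fast++
slow=5 fast=10: a[fast]=8≠a[slow]=7 write a[6]=8, slow++,fast++
slow=6 fast=11: a[fast]=11≠a[slow]=8 write a[7]=11, slow++,fast++
slow=7 fast=12: a[fast]=11=a[slow] dup, fast++
slow=7 fast=13: a[fast]=13≠a[slow]=11 write a[8]=13, slow++,fast++
slow=8 fast=14: a[fast]=13=a[slow] dup, fast++
slow=8 fast=15: a[fast]=13=a[slow] dup, fast++
slow=8 fast=16: a[fast]=13=a[slow] dup, fast++
slow=8 fast=17: a[fast]=14≠a[slow]=13 write a[9]=14, slow++,fast++

length 9; prefix = [1, 4, 5, 6, 7, 8, 11, 13, 14]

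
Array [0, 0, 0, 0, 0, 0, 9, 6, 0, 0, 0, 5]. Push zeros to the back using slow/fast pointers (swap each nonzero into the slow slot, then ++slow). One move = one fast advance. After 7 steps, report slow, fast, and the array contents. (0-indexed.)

slow=1, fast=7, a=[9, 0, 0, 0, 0, 0, 0, 6, 0, 0, 0, 5]

(s=0,f=0) a[fast]=0 → fast++
(s=0,f=1) a[fast]=0 → fast++
(s=0,f=2) a[fast]=0 → fast++
(s=0,f=3) a[fast]=0 → fast++
(s=0,f=4) a[fast]=0 → fast++
(s=0,f=5) a[fast]=0 → fast++
(s=0,f=6) a[fast]=9≠0 swap→a[0]=9 → slow++,fast++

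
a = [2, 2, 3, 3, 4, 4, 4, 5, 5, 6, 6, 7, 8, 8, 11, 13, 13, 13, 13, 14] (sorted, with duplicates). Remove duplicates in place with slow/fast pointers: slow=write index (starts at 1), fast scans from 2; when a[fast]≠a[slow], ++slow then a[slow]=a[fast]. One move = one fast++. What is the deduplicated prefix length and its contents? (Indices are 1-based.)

length 10; prefix = [2, 3, 4, 5, 6, 7, 8, 11, 13, 14]

(s=1,f=2) a[fast]=2=a[slow] dup → fast++
(s=1,f=3) a[fast]=3≠a[slow]=2 write a[2]=3 → slow++,fast++
(s=2,f=4) a[fast]=3=a[slow] dup → fast++
(s=2,f=5) a[fast]=4≠a[slow]=3 write a[3]=4 → slow++,fast++
(s=3,f=6) a[fast]=4=a[slow] dup → fast++
(s=3,f=7) a[fast]=4=a[slow] dup → fast++
(s=3,f=8) a[fast]=5≠a[slow]=4 write a[4]=5 → slow++,fast++
(s=4,f=9) a[fast]=5=a[slow] dup → fast++
(s=4,f=10) a[fast]=6≠a[slow]=5 write a[5]=6 → slow++,fast++
(s=5,f=11) a[fast]=6=a[slow] dup → fast++
(s=5,f=12) a[fast]=7≠a[slow]=6 write a[6]=7 → slow++,fast++
(s=6,f=13) a[fast]=8≠a[slow]=7 write a[7]=8 → slow++,fast++
(s=7,f=14) a[fast]=8=a[slow] dup → fast++
(s=7,f=15) a[fast]=11≠a[slow]=8 write a[8]=11 → slow++,fast++
(s=8,f=16) a[fast]=13≠a[slow]=11 write a[9]=13 → slow++,fast++
(s=9,f=17) a[fast]=13=a[slow] dup → fast++
(s=9,f=18) a[fast]=13=a[slow] dup → fast++
(s=9,f=19) a[fast]=13=a[slow] dup → fast++
(s=9,f=20) a[fast]=14≠a[slow]=13 write a[10]=14 → slow++,fast++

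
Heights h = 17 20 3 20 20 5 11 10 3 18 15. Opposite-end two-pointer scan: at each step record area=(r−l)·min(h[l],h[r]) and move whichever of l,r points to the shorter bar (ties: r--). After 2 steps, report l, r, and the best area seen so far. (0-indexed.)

l=1, r=9, best area=153

[0,10] min(17,15)*10=150 best=150 * → r--
[0,9] min(17,18)*9=153 best=153 * → l++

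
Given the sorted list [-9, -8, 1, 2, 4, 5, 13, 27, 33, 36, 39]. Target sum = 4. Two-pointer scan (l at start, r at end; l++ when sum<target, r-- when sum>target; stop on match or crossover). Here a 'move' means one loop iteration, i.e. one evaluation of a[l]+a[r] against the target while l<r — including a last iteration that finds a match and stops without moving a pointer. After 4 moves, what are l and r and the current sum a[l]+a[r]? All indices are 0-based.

l=0, r=6, sum=4

l=0 r=10: -9+39=30 >4, r--
l=0 r=9: -9+36=27 >4, r--
l=0 r=8: -9+33=24 >4, r--
l=0 r=7: -9+27=18 >4, r--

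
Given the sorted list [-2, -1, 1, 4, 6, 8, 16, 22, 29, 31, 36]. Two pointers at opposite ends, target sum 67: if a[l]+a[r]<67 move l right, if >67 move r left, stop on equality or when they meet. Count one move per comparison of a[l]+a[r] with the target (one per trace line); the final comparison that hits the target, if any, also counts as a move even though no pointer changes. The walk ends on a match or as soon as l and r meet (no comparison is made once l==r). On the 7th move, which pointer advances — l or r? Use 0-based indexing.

l

[0,10] -2+36=34 <67 → l++
[1,10] -1+36=35 <67 → l++
[2,10] 1+36=37 <67 → l++
[3,10] 4+36=40 <67 → l++
[4,10] 6+36=42 <67 → l++
[5,10] 8+36=44 <67 → l++
[6,10] 16+36=52 <67 → l++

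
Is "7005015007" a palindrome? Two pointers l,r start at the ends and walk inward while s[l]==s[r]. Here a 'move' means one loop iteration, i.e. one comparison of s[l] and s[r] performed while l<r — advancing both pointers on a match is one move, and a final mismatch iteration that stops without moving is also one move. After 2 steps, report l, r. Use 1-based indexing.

l=3, r=8

l=1 r=10: '7'=='7', l++,r--
l=2 r=9: '0'=='0', l++,r--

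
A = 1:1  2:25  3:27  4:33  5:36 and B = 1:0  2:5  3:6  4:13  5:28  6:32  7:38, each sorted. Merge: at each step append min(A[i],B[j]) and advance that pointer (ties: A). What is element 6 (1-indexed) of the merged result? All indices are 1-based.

i=1 j=1: A[i]=1>B[j]=0 take 0, j++
i=1 j=2: A[i]=1<=B[j]=5 take 1, i++
i=2 j=2: A[i]=25>B[j]=5 take 5, j++
i=2 j=3: A[i]=25>B[j]=6 take 6, j++
i=2 j=4: A[i]=25>B[j]=13 take 13, j++
i=2 j=5: A[i]=25<=B[j]=28 take 25, i++
i=3 j=5: A[i]=27<=B[j]=28 take 27, i++
i=4 j=5: A[i]=33>B[j]=28 take 28, j++
i=4 j=6: A[i]=33>B[j]=32 take 32, j++
i=4 j=7: A[i]=33<=B[j]=38 take 33, i++
i=5 j=7: A[i]=36<=B[j]=38 take 36, i++
i=6 j=7: A done, take B[j]=38, j++

merged[6] = 25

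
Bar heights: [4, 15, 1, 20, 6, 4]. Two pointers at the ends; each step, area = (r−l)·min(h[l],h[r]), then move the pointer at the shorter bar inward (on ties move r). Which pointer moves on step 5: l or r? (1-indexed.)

l

l=1 r=6: min(4,4)*5=20 best=20 *, r--
l=1 r=5: min(4,6)*4=16 best=20, l++
l=2 r=5: min(15,6)*3=18 best=20, r--
l=2 r=4: min(15,20)*2=30 best=30 *, l++
l=3 r=4: min(1,20)*1=1 best=30, l++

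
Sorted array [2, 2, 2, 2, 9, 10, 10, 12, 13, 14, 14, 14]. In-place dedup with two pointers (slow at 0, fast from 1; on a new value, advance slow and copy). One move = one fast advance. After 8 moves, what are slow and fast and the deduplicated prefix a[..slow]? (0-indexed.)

slow=4, fast=9, prefix=[2, 9, 10, 12, 13]

slow=0 fast=1: a[fast]=2=a[slow] dup, fast++
slow=0 fast=2: a[fast]=2=a[slow] dup, fast++
slow=0 fast=3: a[fast]=2=a[slow] dup, fast++
slow=0 fast=4: a[fast]=9≠a[slow]=2 write a[1]=9, slow++,fast++
slow=1 fast=5: a[fast]=10≠a[slow]=9 write a[2]=10, slow++,fast++
slow=2 fast=6: a[fast]=10=a[slow] dup, fast++
slow=2 fast=7: a[fast]=12≠a[slow]=10 write a[3]=12, slow++,fast++
slow=3 fast=8: a[fast]=13≠a[slow]=12 write a[4]=13, slow++,fast++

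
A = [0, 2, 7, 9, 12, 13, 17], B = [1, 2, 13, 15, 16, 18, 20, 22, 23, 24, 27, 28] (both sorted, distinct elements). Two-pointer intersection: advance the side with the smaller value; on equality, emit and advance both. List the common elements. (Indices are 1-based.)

intersection = [2, 13]

i=1 j=1: 0<1, i++
i=2 j=1: 2>1, j++
i=2 j=2: 2==2 emit, i++,j++
i=3 j=3: 7<13, i++
i=4 j=3: 9<13, i++
i=5 j=3: 12<13, i++
i=6 j=3: 13==13 emit, i++,j++
i=7 j=4: 17>15, j++
i=7 j=5: 17>16, j++
i=7 j=6: 17<18, i++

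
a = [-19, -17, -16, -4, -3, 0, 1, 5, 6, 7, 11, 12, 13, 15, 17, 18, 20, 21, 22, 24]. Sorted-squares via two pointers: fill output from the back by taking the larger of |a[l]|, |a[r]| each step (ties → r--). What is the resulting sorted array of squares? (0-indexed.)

l=0 r=19: |-19|<=|24| out[19]=576, r--
l=0 r=18: |-19|<=|22| out[18]=484, r--
l=0 r=17: |-19|<=|21| out[17]=441, r--
l=0 r=16: |-19|<=|20| out[16]=400, r--
l=0 r=15: |-19|>|18| out[15]=361, l++
l=1 r=15: |-17|<=|18| out[14]=324, r--
l=1 r=14: |-17|<=|17| out[13]=289, r--
l=1 r=13: |-17|>|15| out[12]=289, l++
l=2 r=13: |-16|>|15| out[11]=256, l++
l=3 r=13: |-4|<=|15| out[10]=225, r--
l=3 r=12: |-4|<=|13| out[9]=169, r--
l=3 r=11: |-4|<=|12| out[8]=144, r--
l=3 r=10: |-4|<=|11| out[7]=121, r--
l=3 r=9: |-4|<=|7| out[6]=49, r--
l=3 r=8: |-4|<=|6| out[5]=36, r--
l=3 r=7: |-4|<=|5| out[4]=25, r--
l=3 r=6: |-4|>|1| out[3]=16, l++
l=4 r=6: |-3|>|1| out[2]=9, l++
l=5 r=6: |0|<=|1| out[1]=1, r--
l=5 r=5: |0|<=|0| out[0]=0, r--

[0, 1, 9, 16, 25, 36, 49, 121, 144, 169, 225, 256, 289, 289, 324, 361, 400, 441, 484, 576]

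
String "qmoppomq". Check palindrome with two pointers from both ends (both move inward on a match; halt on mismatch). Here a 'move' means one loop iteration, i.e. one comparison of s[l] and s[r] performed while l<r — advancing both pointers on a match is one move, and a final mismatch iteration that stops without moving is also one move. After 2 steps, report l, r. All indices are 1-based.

l=3, r=6

[1,8] 'q'=='q' → l++,r--
[2,7] 'm'=='m' → l++,r--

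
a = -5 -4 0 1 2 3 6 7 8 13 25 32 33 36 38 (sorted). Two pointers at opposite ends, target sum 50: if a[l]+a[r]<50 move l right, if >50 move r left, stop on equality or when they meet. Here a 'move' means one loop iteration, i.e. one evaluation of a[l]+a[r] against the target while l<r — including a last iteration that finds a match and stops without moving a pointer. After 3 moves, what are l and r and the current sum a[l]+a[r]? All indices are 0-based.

l=3, r=14, sum=39

[0,14] -5+38=33 <50 → l++
[1,14] -4+38=34 <50 → l++
[2,14] 0+38=38 <50 → l++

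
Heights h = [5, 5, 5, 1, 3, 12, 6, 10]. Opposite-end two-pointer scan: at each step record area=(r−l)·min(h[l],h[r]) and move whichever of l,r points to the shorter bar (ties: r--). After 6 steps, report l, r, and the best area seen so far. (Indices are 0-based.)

l=5, r=6, best area=35

l=0 r=7: min(5,10)*7=35 best=35 *, l++
l=1 r=7: min(5,10)*6=30 best=35, l++
l=2 r=7: min(5,10)*5=25 best=35, l++
l=3 r=7: min(1,10)*4=4 best=35, l++
l=4 r=7: min(3,10)*3=9 best=35, l++
l=5 r=7: min(12,10)*2=20 best=35, r--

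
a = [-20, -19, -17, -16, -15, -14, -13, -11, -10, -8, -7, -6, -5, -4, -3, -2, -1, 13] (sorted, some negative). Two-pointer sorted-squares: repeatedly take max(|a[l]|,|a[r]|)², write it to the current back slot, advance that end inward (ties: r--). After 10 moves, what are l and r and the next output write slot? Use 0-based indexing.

l=9, r=16, next write slot=7

l=0 r=17: |-20|>|13| out[17]=400, l++
l=1 r=17: |-19|>|13| out[16]=361, l++
l=2 r=17: |-17|>|13| out[15]=289, l++
l=3 r=17: |-16|>|13| out[14]=256, l++
l=4 r=17: |-15|>|13| out[13]=225, l++
l=5 r=17: |-14|>|13| out[12]=196, l++
l=6 r=17: |-13|<=|13| out[11]=169, r--
l=6 r=16: |-13|>|-1| out[10]=169, l++
l=7 r=16: |-11|>|-1| out[9]=121, l++
l=8 r=16: |-10|>|-1| out[8]=100, l++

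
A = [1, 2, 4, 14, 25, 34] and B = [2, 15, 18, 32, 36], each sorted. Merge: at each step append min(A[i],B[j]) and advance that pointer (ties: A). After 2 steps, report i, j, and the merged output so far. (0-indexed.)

i=0 j=0: A[i]=1<=B[j]=2 take 1, i++
i=1 j=0: A[i]=2<=B[j]=2 take 2, i++

i=2, j=0, merged so far=[1, 2]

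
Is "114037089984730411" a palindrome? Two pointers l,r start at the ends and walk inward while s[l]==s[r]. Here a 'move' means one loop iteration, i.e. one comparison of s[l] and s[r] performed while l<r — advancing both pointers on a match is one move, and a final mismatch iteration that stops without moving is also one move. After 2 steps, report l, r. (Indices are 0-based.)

l=2, r=15

[0,17] '1'=='1' → l++,r--
[1,16] '1'=='1' → l++,r--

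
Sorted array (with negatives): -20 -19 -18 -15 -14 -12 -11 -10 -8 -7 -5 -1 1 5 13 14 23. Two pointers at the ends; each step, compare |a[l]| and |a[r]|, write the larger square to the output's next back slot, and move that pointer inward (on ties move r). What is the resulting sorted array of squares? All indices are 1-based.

[1, 1, 25, 25, 49, 64, 100, 121, 144, 169, 196, 196, 225, 324, 361, 400, 529]

l=1 r=17: |-20|<=|23| out[17]=529, r--
l=1 r=16: |-20|>|14| out[16]=400, l++
l=2 r=16: |-19|>|14| out[15]=361, l++
l=3 r=16: |-18|>|14| out[14]=324, l++
l=4 r=16: |-15|>|14| out[13]=225, l++
l=5 r=16: |-14|<=|14| out[12]=196, r--
l=5 r=15: |-14|>|13| out[11]=196, l++
l=6 r=15: |-12|<=|13| out[10]=169, r--
l=6 r=14: |-12|>|5| out[9]=144, l++
l=7 r=14: |-11|>|5| out[8]=121, l++
l=8 r=14: |-10|>|5| out[7]=100, l++
l=9 r=14: |-8|>|5| out[6]=64, l++
l=10 r=14: |-7|>|5| out[5]=49, l++
l=11 r=14: |-5|<=|5| out[4]=25, r--
l=11 r=13: |-5|>|1| out[3]=25, l++
l=12 r=13: |-1|<=|1| out[2]=1, r--
l=12 r=12: |-1|<=|-1| out[1]=1, r--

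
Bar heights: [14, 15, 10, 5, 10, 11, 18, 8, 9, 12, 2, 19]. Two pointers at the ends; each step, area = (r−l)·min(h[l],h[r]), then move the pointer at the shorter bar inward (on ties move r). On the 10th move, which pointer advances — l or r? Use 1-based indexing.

l

[1,12] min(14,19)*11=154 best=154 * → l++
[2,12] min(15,19)*10=150 best=154 → l++
[3,12] min(10,19)*9=90 best=154 → l++
[4,12] min(5,19)*8=40 best=154 → l++
[5,12] min(10,19)*7=70 best=154 → l++
[6,12] min(11,19)*6=66 best=154 → l++
[7,12] min(18,19)*5=90 best=154 → l++
[8,12] min(8,19)*4=32 best=154 → l++
[9,12] min(9,19)*3=27 best=154 → l++
[10,12] min(12,19)*2=24 best=154 → l++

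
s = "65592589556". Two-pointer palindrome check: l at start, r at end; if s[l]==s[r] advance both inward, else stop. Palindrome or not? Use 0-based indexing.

l=0 r=10: '6'=='6', l++,r--
l=1 r=9: '5'=='5', l++,r--
l=2 r=8: '5'=='5', l++,r--
l=3 r=7: '9'=='9', l++,r--
l=4 r=6: '2'!='8', stop

not a palindrome (mismatch at 4,6)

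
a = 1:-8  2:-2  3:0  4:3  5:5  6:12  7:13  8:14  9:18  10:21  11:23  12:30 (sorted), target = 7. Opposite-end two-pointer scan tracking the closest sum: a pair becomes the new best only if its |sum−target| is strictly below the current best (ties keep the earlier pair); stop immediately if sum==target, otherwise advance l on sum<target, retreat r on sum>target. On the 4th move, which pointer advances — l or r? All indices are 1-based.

[1,12] -8+30=22 d=15 * → r--
[1,11] -8+23=15 d=8 * → r--
[1,10] -8+21=13 d=6 * → r--
[1,9] -8+18=10 d=3 * → r--

r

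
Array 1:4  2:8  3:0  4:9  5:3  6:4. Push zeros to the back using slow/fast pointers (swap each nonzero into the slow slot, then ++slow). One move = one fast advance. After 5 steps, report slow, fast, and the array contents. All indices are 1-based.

(s=1,f=1) a[fast]=4≠0 swap→a[1]=4 → slow++,fast++
(s=2,f=2) a[fast]=8≠0 swap→a[2]=8 → slow++,fast++
(s=3,f=3) a[fast]=0 → fast++
(s=3,f=4) a[fast]=9≠0 swap→a[3]=9 → slow++,fast++
(s=4,f=5) a[fast]=3≠0 swap→a[4]=3 → slow++,fast++

slow=5, fast=6, a=[4, 8, 9, 3, 0, 4]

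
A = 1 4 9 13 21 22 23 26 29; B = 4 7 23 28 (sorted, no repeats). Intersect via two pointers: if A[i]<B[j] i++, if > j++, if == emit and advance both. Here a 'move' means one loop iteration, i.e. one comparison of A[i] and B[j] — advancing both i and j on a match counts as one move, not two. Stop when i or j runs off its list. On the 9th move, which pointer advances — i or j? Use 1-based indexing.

[i=1,j=1] 1<4 → i++
[i=2,j=1] 4==4 emit → i++,j++
[i=3,j=2] 9>7 → j++
[i=3,j=3] 9<23 → i++
[i=4,j=3] 13<23 → i++
[i=5,j=3] 21<23 → i++
[i=6,j=3] 22<23 → i++
[i=7,j=3] 23==23 emit → i++,j++
[i=8,j=4] 26<28 → i++

i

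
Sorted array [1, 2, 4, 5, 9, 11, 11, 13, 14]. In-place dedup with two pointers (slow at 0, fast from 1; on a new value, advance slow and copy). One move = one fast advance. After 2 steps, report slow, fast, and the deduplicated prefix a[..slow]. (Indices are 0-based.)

slow=2, fast=3, prefix=[1, 2, 4]

slow=0 fast=1: a[fast]=2≠a[slow]=1 write a[1]=2, slow++,fast++
slow=1 fast=2: a[fast]=4≠a[slow]=2 write a[2]=4, slow++,fast++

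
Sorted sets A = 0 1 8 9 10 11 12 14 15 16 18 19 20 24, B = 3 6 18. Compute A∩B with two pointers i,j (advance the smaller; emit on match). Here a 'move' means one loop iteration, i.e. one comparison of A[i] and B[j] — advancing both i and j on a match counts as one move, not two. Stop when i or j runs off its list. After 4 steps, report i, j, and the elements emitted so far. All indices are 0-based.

[i=0,j=0] 0<3 → i++
[i=1,j=0] 1<3 → i++
[i=2,j=0] 8>3 → j++
[i=2,j=1] 8>6 → j++

i=2, j=2, emitted=[]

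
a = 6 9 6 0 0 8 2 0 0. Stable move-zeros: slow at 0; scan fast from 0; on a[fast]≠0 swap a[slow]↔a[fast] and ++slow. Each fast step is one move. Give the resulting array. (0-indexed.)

slow=0 fast=0: a[fast]=6≠0 swap→a[0]=6, slow++,fast++
slow=1 fast=1: a[fast]=9≠0 swap→a[1]=9, slow++,fast++
slow=2 fast=2: a[fast]=6≠0 swap→a[2]=6, slow++,fast++
slow=3 fast=3: a[fast]=0, fast++
slow=3 fast=4: a[fast]=0, fast++
slow=3 fast=5: a[fast]=8≠0 swap→a[3]=8, slow++,fast++
slow=4 fast=6: a[fast]=2≠0 swap→a[4]=2, slow++,fast++
slow=5 fast=7: a[fast]=0, fast++
slow=5 fast=8: a[fast]=0, fast++

[6, 9, 6, 8, 2, 0, 0, 0, 0]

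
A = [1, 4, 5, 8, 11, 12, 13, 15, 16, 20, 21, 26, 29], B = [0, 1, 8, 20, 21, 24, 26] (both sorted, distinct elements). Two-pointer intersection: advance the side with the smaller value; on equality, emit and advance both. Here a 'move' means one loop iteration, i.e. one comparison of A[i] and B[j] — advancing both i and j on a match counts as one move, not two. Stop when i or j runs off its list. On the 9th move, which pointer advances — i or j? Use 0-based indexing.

i

[i=0,j=0] 1>0 → j++
[i=0,j=1] 1==1 emit → i++,j++
[i=1,j=2] 4<8 → i++
[i=2,j=2] 5<8 → i++
[i=3,j=2] 8==8 emit → i++,j++
[i=4,j=3] 11<20 → i++
[i=5,j=3] 12<20 → i++
[i=6,j=3] 13<20 → i++
[i=7,j=3] 15<20 → i++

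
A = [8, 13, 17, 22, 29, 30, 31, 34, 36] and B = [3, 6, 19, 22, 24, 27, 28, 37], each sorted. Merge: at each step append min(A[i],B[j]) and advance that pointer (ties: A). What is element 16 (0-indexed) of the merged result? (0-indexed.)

i=0 j=0: A[i]=8>B[j]=3 take 3, j++
i=0 j=1: A[i]=8>B[j]=6 take 6, j++
i=0 j=2: A[i]=8<=B[j]=19 take 8, i++
i=1 j=2: A[i]=13<=B[j]=19 take 13, i++
i=2 j=2: A[i]=17<=B[j]=19 take 17, i++
i=3 j=2: A[i]=22>B[j]=19 take 19, j++
i=3 j=3: A[i]=22<=B[j]=22 take 22, i++
i=4 j=3: A[i]=29>B[j]=22 take 22, j++
i=4 j=4: A[i]=29>B[j]=24 take 24, j++
i=4 j=5: A[i]=29>B[j]=27 take 27, j++
i=4 j=6: A[i]=29>B[j]=28 take 28, j++
i=4 j=7: A[i]=29<=B[j]=37 take 29, i++
i=5 j=7: A[i]=30<=B[j]=37 take 30, i++
i=6 j=7: A[i]=31<=B[j]=37 take 31, i++
i=7 j=7: A[i]=34<=B[j]=37 take 34, i++
i=8 j=7: A[i]=36<=B[j]=37 take 36, i++
i=9 j=7: A done, take B[j]=37, j++

merged[16] = 37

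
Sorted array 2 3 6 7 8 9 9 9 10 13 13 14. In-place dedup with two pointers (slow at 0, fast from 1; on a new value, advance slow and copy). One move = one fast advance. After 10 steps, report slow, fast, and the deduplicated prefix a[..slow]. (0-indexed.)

slow=7, fast=11, prefix=[2, 3, 6, 7, 8, 9, 10, 13]

(s=0,f=1) a[fast]=3≠a[slow]=2 write a[1]=3 → slow++,fast++
(s=1,f=2) a[fast]=6≠a[slow]=3 write a[2]=6 → slow++,fast++
(s=2,f=3) a[fast]=7≠a[slow]=6 write a[3]=7 → slow++,fast++
(s=3,f=4) a[fast]=8≠a[slow]=7 write a[4]=8 → slow++,fast++
(s=4,f=5) a[fast]=9≠a[slow]=8 write a[5]=9 → slow++,fast++
(s=5,f=6) a[fast]=9=a[slow] dup → fast++
(s=5,f=7) a[fast]=9=a[slow] dup → fast++
(s=5,f=8) a[fast]=10≠a[slow]=9 write a[6]=10 → slow++,fast++
(s=6,f=9) a[fast]=13≠a[slow]=10 write a[7]=13 → slow++,fast++
(s=7,f=10) a[fast]=13=a[slow] dup → fast++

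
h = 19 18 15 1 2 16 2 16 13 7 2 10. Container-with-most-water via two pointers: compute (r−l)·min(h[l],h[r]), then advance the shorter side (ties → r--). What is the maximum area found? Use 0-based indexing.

max area = 112

l=0 r=11: min(19,10)*11=110 best=110 *, r--
l=0 r=10: min(19,2)*10=20 best=110, r--
l=0 r=9: min(19,7)*9=63 best=110, r--
l=0 r=8: min(19,13)*8=104 best=110, r--
l=0 r=7: min(19,16)*7=112 best=112 *, r--
l=0 r=6: min(19,2)*6=12 best=112, r--
l=0 r=5: min(19,16)*5=80 best=112, r--
l=0 r=4: min(19,2)*4=8 best=112, r--
l=0 r=3: min(19,1)*3=3 best=112, r--
l=0 r=2: min(19,15)*2=30 best=112, r--
l=0 r=1: min(19,18)*1=18 best=112, r--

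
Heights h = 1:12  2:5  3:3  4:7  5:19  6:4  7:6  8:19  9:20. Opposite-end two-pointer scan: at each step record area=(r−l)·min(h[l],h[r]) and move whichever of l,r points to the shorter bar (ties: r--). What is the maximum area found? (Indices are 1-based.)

max area = 96

l=1 r=9: min(12,20)*8=96 best=96 *, l++
l=2 r=9: min(5,20)*7=35 best=96, l++
l=3 r=9: min(3,20)*6=18 best=96, l++
l=4 r=9: min(7,20)*5=35 best=96, l++
l=5 r=9: min(19,20)*4=76 best=96, l++
l=6 r=9: min(4,20)*3=12 best=96, l++
l=7 r=9: min(6,20)*2=12 best=96, l++
l=8 r=9: min(19,20)*1=19 best=96, l++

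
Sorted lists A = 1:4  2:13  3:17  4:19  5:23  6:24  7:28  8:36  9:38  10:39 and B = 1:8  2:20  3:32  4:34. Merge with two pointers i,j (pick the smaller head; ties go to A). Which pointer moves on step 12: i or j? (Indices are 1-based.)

i

[i=1,j=1] A[i]=4<=B[j]=8 take 4 → i++
[i=2,j=1] A[i]=13>B[j]=8 take 8 → j++
[i=2,j=2] A[i]=13<=B[j]=20 take 13 → i++
[i=3,j=2] A[i]=17<=B[j]=20 take 17 → i++
[i=4,j=2] A[i]=19<=B[j]=20 take 19 → i++
[i=5,j=2] A[i]=23>B[j]=20 take 20 → j++
[i=5,j=3] A[i]=23<=B[j]=32 take 23 → i++
[i=6,j=3] A[i]=24<=B[j]=32 take 24 → i++
[i=7,j=3] A[i]=28<=B[j]=32 take 28 → i++
[i=8,j=3] A[i]=36>B[j]=32 take 32 → j++
[i=8,j=4] A[i]=36>B[j]=34 take 34 → j++
[i=8,j=5] B done, take A[i]=36 → i++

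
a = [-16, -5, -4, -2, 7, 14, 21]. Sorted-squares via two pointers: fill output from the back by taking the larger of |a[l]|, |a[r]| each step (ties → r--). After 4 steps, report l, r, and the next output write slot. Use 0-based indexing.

[0,6] |-16|<=|21| out[6]=441 → r--
[0,5] |-16|>|14| out[5]=256 → l++
[1,5] |-5|<=|14| out[4]=196 → r--
[1,4] |-5|<=|7| out[3]=49 → r--

l=1, r=3, next write slot=2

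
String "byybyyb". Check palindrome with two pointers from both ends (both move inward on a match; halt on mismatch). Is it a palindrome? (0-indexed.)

[0,6] 'b'=='b' → l++,r--
[1,5] 'y'=='y' → l++,r--
[2,4] 'y'=='y' → l++,r--

palindrome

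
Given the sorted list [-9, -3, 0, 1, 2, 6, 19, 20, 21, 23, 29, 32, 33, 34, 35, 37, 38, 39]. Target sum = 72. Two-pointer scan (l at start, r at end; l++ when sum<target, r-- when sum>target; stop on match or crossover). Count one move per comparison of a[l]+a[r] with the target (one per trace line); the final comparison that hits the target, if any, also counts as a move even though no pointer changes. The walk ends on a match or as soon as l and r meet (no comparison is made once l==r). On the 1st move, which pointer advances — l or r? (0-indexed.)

l

l=0 r=17: -9+39=30 <72, l++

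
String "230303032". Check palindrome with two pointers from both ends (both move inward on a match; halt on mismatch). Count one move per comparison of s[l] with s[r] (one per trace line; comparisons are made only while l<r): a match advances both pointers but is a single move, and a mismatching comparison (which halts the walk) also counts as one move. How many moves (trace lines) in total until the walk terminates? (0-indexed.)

[0,8] '2'=='2' → l++,r--
[1,7] '3'=='3' → l++,r--
[2,6] '0'=='0' → l++,r--
[3,5] '3'=='3' → l++,r--

4 moves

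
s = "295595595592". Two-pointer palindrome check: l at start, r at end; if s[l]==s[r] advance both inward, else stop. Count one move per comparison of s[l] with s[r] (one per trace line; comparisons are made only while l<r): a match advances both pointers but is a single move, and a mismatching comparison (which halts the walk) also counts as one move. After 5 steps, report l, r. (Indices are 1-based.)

l=6, r=7

l=1 r=12: '2'=='2', l++,r--
l=2 r=11: '9'=='9', l++,r--
l=3 r=10: '5'=='5', l++,r--
l=4 r=9: '5'=='5', l++,r--
l=5 r=8: '9'=='9', l++,r--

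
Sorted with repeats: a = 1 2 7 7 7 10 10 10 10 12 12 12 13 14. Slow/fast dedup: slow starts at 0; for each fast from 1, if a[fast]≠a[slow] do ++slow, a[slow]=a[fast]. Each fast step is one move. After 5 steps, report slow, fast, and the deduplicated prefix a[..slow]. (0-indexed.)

slow=3, fast=6, prefix=[1, 2, 7, 10]

slow=0 fast=1: a[fast]=2≠a[slow]=1 write a[1]=2, slow++,fast++
slow=1 fast=2: a[fast]=7≠a[slow]=2 write a[2]=7, slow++,fast++
slow=2 fast=3: a[fast]=7=a[slow] dup, fast++
slow=2 fast=4: a[fast]=7=a[slow] dup, fast++
slow=2 fast=5: a[fast]=10≠a[slow]=7 write a[3]=10, slow++,fast++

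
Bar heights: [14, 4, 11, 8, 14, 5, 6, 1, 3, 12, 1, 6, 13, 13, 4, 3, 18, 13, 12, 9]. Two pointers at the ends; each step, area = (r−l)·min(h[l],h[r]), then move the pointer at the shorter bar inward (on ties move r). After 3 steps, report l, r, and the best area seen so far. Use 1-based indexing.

l=1, r=17, best area=221

[1,20] min(14,9)*19=171 best=171 * → r--
[1,19] min(14,12)*18=216 best=216 * → r--
[1,18] min(14,13)*17=221 best=221 * → r--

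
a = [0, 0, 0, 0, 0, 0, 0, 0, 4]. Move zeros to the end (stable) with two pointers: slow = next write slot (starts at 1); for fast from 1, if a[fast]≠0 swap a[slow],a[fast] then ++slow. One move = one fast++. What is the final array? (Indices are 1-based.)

(s=1,f=1) a[fast]=0 → fast++
(s=1,f=2) a[fast]=0 → fast++
(s=1,f=3) a[fast]=0 → fast++
(s=1,f=4) a[fast]=0 → fast++
(s=1,f=5) a[fast]=0 → fast++
(s=1,f=6) a[fast]=0 → fast++
(s=1,f=7) a[fast]=0 → fast++
(s=1,f=8) a[fast]=0 → fast++
(s=1,f=9) a[fast]=4≠0 swap→a[1]=4 → slow++,fast++

[4, 0, 0, 0, 0, 0, 0, 0, 0]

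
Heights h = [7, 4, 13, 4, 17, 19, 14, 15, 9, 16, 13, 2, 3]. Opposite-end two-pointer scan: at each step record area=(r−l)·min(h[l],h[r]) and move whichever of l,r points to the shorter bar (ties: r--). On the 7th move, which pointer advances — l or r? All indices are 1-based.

l=1 r=13: min(7,3)*12=36 best=36 *, r--
l=1 r=12: min(7,2)*11=22 best=36, r--
l=1 r=11: min(7,13)*10=70 best=70 *, l++
l=2 r=11: min(4,13)*9=36 best=70, l++
l=3 r=11: min(13,13)*8=104 best=104 *, r--
l=3 r=10: min(13,16)*7=91 best=104, l++
l=4 r=10: min(4,16)*6=24 best=104, l++

l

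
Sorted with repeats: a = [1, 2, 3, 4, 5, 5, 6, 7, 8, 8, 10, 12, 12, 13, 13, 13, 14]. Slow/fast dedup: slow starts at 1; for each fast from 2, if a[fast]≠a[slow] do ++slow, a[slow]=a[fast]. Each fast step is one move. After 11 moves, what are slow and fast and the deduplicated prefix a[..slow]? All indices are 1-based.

slow=10, fast=13, prefix=[1, 2, 3, 4, 5, 6, 7, 8, 10, 12]

(s=1,f=2) a[fast]=2≠a[slow]=1 write a[2]=2 → slow++,fast++
(s=2,f=3) a[fast]=3≠a[slow]=2 write a[3]=3 → slow++,fast++
(s=3,f=4) a[fast]=4≠a[slow]=3 write a[4]=4 → slow++,fast++
(s=4,f=5) a[fast]=5≠a[slow]=4 write a[5]=5 → slow++,fast++
(s=5,f=6) a[fast]=5=a[slow] dup → fast++
(s=5,f=7) a[fast]=6≠a[slow]=5 write a[6]=6 → slow++,fast++
(s=6,f=8) a[fast]=7≠a[slow]=6 write a[7]=7 → slow++,fast++
(s=7,f=9) a[fast]=8≠a[slow]=7 write a[8]=8 → slow++,fast++
(s=8,f=10) a[fast]=8=a[slow] dup → fast++
(s=8,f=11) a[fast]=10≠a[slow]=8 write a[9]=10 → slow++,fast++
(s=9,f=12) a[fast]=12≠a[slow]=10 write a[10]=12 → slow++,fast++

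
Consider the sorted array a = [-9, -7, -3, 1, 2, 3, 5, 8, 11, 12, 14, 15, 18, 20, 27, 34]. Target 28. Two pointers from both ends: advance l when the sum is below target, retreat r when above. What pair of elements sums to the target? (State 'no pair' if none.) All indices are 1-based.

[1,16] -9+34=25 <28 → l++
[2,16] -7+34=27 <28 → l++
[3,16] -3+34=31 >28 → r--
[3,15] -3+27=24 <28 → l++
[4,15] 1+27=28 → found

(1, 27)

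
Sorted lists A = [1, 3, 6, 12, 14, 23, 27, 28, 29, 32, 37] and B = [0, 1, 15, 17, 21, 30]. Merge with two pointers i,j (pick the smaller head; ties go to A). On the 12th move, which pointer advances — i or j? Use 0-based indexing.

i

i=0 j=0: A[i]=1>B[j]=0 take 0, j++
i=0 j=1: A[i]=1<=B[j]=1 take 1, i++
i=1 j=1: A[i]=3>B[j]=1 take 1, j++
i=1 j=2: A[i]=3<=B[j]=15 take 3, i++
i=2 j=2: A[i]=6<=B[j]=15 take 6, i++
i=3 j=2: A[i]=12<=B[j]=15 take 12, i++
i=4 j=2: A[i]=14<=B[j]=15 take 14, i++
i=5 j=2: A[i]=23>B[j]=15 take 15, j++
i=5 j=3: A[i]=23>B[j]=17 take 17, j++
i=5 j=4: A[i]=23>B[j]=21 take 21, j++
i=5 j=5: A[i]=23<=B[j]=30 take 23, i++
i=6 j=5: A[i]=27<=B[j]=30 take 27, i++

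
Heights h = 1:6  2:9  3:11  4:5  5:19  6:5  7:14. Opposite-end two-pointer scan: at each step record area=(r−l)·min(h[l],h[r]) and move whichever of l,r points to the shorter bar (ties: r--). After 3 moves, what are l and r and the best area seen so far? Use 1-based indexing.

l=4, r=7, best area=45

l=1 r=7: min(6,14)*6=36 best=36 *, l++
l=2 r=7: min(9,14)*5=45 best=45 *, l++
l=3 r=7: min(11,14)*4=44 best=45, l++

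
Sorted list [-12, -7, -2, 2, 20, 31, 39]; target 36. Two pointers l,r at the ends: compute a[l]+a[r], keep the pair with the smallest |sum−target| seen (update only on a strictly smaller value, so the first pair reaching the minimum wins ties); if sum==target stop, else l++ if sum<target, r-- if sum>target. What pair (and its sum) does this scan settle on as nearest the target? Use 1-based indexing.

[1,7] -12+39=27 d=9 * → l++
[2,7] -7+39=32 d=4 * → l++
[3,7] -2+39=37 d=1 * → r--
[3,6] -2+31=29 d=7 → l++
[4,6] 2+31=33 d=3 → l++
[5,6] 20+31=51 d=15 → r--

pair (-2, 39) with sum 37 (|Δ|=1)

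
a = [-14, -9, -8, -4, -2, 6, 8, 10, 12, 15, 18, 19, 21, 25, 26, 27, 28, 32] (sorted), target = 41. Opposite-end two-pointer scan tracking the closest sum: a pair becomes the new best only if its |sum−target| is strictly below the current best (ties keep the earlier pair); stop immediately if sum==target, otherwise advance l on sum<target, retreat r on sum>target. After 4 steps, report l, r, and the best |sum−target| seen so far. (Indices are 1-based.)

[1,18] -14+32=18 d=23 * → l++
[2,18] -9+32=23 d=18 * → l++
[3,18] -8+32=24 d=17 * → l++
[4,18] -4+32=28 d=13 * → l++

l=5, r=18, best |Δ|=13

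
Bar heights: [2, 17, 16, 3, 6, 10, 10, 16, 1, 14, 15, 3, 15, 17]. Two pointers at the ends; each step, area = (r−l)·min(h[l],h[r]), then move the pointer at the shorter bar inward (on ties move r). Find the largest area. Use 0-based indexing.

max area = 204

l=0 r=13: min(2,17)*13=26 best=26 *, l++
l=1 r=13: min(17,17)*12=204 best=204 *, r--
l=1 r=12: min(17,15)*11=165 best=204, r--
l=1 r=11: min(17,3)*10=30 best=204, r--
l=1 r=10: min(17,15)*9=135 best=204, r--
l=1 r=9: min(17,14)*8=112 best=204, r--
l=1 r=8: min(17,1)*7=7 best=204, r--
l=1 r=7: min(17,16)*6=96 best=204, r--
l=1 r=6: min(17,10)*5=50 best=204, r--
l=1 r=5: min(17,10)*4=40 best=204, r--
l=1 r=4: min(17,6)*3=18 best=204, r--
l=1 r=3: min(17,3)*2=6 best=204, r--
l=1 r=2: min(17,16)*1=16 best=204, r--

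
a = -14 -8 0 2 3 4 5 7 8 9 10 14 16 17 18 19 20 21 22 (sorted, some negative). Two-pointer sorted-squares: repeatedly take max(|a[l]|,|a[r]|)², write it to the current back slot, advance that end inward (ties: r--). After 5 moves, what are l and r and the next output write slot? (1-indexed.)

l=1 r=19: |-14|<=|22| out[19]=484, r--
l=1 r=18: |-14|<=|21| out[18]=441, r--
l=1 r=17: |-14|<=|20| out[17]=400, r--
l=1 r=16: |-14|<=|19| out[16]=361, r--
l=1 r=15: |-14|<=|18| out[15]=324, r--

l=1, r=14, next write slot=14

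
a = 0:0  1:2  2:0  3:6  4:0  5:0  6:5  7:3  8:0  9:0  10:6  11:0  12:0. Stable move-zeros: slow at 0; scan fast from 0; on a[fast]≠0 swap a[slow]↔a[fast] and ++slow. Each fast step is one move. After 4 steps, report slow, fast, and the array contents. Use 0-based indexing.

slow=2, fast=4, a=[2, 6, 0, 0, 0, 0, 5, 3, 0, 0, 6, 0, 0]

(s=0,f=0) a[fast]=0 → fast++
(s=0,f=1) a[fast]=2≠0 swap→a[0]=2 → slow++,fast++
(s=1,f=2) a[fast]=0 → fast++
(s=1,f=3) a[fast]=6≠0 swap→a[1]=6 → slow++,fast++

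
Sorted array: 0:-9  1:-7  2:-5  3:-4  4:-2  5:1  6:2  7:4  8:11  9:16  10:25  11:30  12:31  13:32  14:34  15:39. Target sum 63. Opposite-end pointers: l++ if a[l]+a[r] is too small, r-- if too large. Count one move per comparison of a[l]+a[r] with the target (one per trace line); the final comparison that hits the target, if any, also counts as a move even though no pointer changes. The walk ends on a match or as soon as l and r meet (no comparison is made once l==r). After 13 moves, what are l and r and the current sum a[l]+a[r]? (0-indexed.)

l=11, r=13, sum=62

l=0 r=15: -9+39=30 <63, l++
l=1 r=15: -7+39=32 <63, l++
l=2 r=15: -5+39=34 <63, l++
l=3 r=15: -4+39=35 <63, l++
l=4 r=15: -2+39=37 <63, l++
l=5 r=15: 1+39=40 <63, l++
l=6 r=15: 2+39=41 <63, l++
l=7 r=15: 4+39=43 <63, l++
l=8 r=15: 11+39=50 <63, l++
l=9 r=15: 16+39=55 <63, l++
l=10 r=15: 25+39=64 >63, r--
l=10 r=14: 25+34=59 <63, l++
l=11 r=14: 30+34=64 >63, r--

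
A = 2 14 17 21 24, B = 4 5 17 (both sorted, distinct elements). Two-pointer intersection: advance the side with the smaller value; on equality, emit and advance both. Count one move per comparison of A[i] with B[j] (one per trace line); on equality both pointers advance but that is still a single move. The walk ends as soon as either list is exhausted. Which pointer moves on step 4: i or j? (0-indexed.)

i

i=0 j=0: 2<4, i++
i=1 j=0: 14>4, j++
i=1 j=1: 14>5, j++
i=1 j=2: 14<17, i++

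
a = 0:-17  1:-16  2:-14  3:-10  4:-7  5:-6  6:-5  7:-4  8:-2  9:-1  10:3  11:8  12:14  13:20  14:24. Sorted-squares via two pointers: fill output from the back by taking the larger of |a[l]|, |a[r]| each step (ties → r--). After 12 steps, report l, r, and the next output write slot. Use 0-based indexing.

l=8, r=10, next write slot=2

l=0 r=14: |-17|<=|24| out[14]=576, r--
l=0 r=13: |-17|<=|20| out[13]=400, r--
l=0 r=12: |-17|>|14| out[12]=289, l++
l=1 r=12: |-16|>|14| out[11]=256, l++
l=2 r=12: |-14|<=|14| out[10]=196, r--
l=2 r=11: |-14|>|8| out[9]=196, l++
l=3 r=11: |-10|>|8| out[8]=100, l++
l=4 r=11: |-7|<=|8| out[7]=64, r--
l=4 r=10: |-7|>|3| out[6]=49, l++
l=5 r=10: |-6|>|3| out[5]=36, l++
l=6 r=10: |-5|>|3| out[4]=25, l++
l=7 r=10: |-4|>|3| out[3]=16, l++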